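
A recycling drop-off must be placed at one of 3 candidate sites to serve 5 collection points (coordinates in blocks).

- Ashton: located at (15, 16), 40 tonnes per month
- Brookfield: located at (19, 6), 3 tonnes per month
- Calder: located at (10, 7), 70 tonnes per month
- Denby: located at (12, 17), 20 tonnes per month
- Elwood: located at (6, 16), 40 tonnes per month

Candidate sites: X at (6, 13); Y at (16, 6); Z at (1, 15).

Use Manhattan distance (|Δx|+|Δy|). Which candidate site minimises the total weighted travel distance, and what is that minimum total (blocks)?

Total weighted distance at each candidate:
  X (6, 13): total = 1560
  Y (16, 6): total = 2039
  Z (1, 15): total = 2371
Minimum is at X with total 1560 blocks.

X, total 1560 blocks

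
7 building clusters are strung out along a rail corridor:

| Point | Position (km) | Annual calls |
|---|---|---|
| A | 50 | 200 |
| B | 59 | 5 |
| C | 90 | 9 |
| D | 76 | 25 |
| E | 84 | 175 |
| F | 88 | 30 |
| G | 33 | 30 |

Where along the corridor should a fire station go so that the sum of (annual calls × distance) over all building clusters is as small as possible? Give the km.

x = 76

For a sum of weighted absolute distances on a line, the optimum is the weighted median (not the mean). Total weight W = 474; half-weight = 237.
Sort by position and accumulate weight:
  km 33 (G, w=30) → cum 30
  km 50 (A, w=200) → cum 230
  km 59 (B, w=5) → cum 235
  km 76 (D, w=25) → cum 260  ≥ 237 → median here
  km 84 (E, w=175) → cum 435
  km 88 (F, w=30) → cum 465
  km 90 (C, w=9) → cum 474
Optimal location: km 76.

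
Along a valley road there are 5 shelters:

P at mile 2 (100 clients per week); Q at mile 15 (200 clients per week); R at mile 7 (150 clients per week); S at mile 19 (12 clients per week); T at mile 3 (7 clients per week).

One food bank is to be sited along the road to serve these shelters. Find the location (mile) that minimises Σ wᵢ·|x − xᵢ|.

For a sum of weighted absolute distances on a line, the optimum is the weighted median (not the mean). Total weight W = 469; half-weight = 234.5.
Sort by position and accumulate weight:
  mile 2 (P, w=100) → cum 100
  mile 3 (T, w=7) → cum 107
  mile 7 (R, w=150) → cum 257  ≥ 234.5 → median here
  mile 15 (Q, w=200) → cum 457
  mile 19 (S, w=12) → cum 469
Optimal location: mile 7.

x = 7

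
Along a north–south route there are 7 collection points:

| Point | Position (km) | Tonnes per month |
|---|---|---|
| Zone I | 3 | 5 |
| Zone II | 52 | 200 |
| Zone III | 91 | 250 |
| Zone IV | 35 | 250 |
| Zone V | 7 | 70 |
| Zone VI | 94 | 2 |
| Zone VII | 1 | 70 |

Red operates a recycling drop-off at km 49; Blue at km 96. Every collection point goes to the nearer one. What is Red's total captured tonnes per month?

595

The indifferent point is the midpoint (49+96)/2 = 72.5; collection points left of it (closer to Red at 49) go to Red, those right go to Blue.
  Zone VII at 1 (w=70) → Red
  Zone I at 3 (w=5) → Red
  Zone V at 7 (w=70) → Red
  Zone IV at 35 (w=250) → Red
  Zone II at 52 (w=200) → Red
  Zone III at 91 (w=250) → Blue
  Zone VI at 94 (w=2) → Blue
Red captures 595; Blue captures 252.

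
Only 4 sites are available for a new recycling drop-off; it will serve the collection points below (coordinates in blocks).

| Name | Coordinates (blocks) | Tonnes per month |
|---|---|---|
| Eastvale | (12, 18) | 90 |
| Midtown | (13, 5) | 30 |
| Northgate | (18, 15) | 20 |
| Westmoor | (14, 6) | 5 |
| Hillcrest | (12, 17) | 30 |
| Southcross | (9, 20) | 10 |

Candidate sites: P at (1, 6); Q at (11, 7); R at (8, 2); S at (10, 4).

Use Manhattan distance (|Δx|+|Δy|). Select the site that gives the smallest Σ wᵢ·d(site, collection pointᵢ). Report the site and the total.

Q, total 2000 blocks

Total weighted distance at each candidate:
  P (1, 6): total = 3925
  Q (11, 7): total = 2000
  R (8, 2): total = 3310
  S (10, 4): total = 2590
Minimum is at Q with total 2000 blocks.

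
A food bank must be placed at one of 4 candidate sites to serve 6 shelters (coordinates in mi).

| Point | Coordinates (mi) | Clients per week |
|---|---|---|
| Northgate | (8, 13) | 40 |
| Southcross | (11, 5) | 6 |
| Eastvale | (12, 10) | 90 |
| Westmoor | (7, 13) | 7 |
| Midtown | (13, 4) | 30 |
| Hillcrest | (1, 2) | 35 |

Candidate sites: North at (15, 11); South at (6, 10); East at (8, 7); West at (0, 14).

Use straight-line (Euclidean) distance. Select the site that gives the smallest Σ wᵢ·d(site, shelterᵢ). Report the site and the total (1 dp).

East, total 1230.2 mi

Total weighted distance at each candidate:
  North (15, 11): total = 1477.7
  South (6, 10): total = 1355.6
  East (8, 7): total = 1230.2
  West (0, 14): total = 2509.2
Minimum is at East with total 1230.2 mi.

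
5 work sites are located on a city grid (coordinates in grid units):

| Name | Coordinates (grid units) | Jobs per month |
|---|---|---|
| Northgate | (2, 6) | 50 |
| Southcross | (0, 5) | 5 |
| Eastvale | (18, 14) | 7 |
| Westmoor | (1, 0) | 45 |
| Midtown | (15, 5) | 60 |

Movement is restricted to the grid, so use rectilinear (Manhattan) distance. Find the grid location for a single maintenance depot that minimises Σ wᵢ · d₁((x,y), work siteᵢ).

Manhattan distance separates: Σwᵢ(|x−xᵢ|+|y−yᵢ|) = Σwᵢ|x−xᵢ| + Σwᵢ|y−yᵢ|, so x and y are optimised independently as 1-D weighted medians.
Total weight W = 167; half = 83.5.
x-coordinate, sorted with cumulative weight:
  x=0 (Southcross, w=5) cum 5
  x=1 (Westmoor, w=45) cum 50
  x=2 (Northgate, w=50) cum 100  ← median
  x=15 (Midtown, w=60) cum 160
  x=18 (Eastvale, w=7) cum 167
⇒ x* = 2
y-coordinate, sorted with cumulative weight:
  y=0 (Westmoor, w=45) cum 45
  y=5 (Southcross, w=5) cum 50
  y=5 (Midtown, w=60) cum 110  ← median
  y=6 (Northgate, w=50) cum 160
  y=14 (Eastvale, w=7) cum 167
⇒ y* = 5

(2, 5)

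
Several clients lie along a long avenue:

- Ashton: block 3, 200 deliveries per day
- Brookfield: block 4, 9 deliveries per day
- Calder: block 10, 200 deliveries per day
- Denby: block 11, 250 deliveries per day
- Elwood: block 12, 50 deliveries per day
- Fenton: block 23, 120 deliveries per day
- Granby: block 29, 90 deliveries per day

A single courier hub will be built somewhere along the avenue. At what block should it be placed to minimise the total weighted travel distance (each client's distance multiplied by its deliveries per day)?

x = 11

For a sum of weighted absolute distances on a line, the optimum is the weighted median (not the mean). Total weight W = 919; half-weight = 459.5.
Sort by position and accumulate weight:
  block 3 (Ashton, w=200) → cum 200
  block 4 (Brookfield, w=9) → cum 209
  block 10 (Calder, w=200) → cum 409
  block 11 (Denby, w=250) → cum 659  ≥ 459.5 → median here
  block 12 (Elwood, w=50) → cum 709
  block 23 (Fenton, w=120) → cum 829
  block 29 (Granby, w=90) → cum 919
Optimal location: block 11.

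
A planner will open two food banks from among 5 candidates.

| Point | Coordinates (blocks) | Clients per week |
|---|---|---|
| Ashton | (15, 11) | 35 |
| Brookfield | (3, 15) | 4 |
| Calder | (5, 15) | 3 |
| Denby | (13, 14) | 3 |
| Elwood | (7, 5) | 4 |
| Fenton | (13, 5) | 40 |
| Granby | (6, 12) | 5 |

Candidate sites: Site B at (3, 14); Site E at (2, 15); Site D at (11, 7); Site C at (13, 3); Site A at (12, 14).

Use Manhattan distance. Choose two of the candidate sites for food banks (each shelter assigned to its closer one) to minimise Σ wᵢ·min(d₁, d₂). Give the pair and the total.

Evaluate every pair (each demand assigned to the nearer of the two):
  {Site C, Site A}: total = 429
  {Site D, Site A}: total = 501
  {Site B, Site D}: total = 529
  {Site B, Site C}: total = 530
  {Site E, Site D}: total = 539
  {Site E, Site C}: total = 543
  {Site D, Site C}: total = 567
  {Site B, Site A}: total = 703
  {Site E, Site A}: total = 717
  {Site B, Site E}: total = 1405
Best pair: {Site C, Site A} with total 429.

{Site C, Site A}, total 429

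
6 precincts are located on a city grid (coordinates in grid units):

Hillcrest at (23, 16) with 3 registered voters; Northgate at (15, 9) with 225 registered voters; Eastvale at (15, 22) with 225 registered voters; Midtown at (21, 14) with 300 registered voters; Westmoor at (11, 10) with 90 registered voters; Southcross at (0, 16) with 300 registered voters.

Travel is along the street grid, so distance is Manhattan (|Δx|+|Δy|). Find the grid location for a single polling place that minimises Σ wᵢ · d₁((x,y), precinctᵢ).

Manhattan distance separates: Σwᵢ(|x−xᵢ|+|y−yᵢ|) = Σwᵢ|x−xᵢ| + Σwᵢ|y−yᵢ|, so x and y are optimised independently as 1-D weighted medians.
Total weight W = 1143; half = 571.5.
x-coordinate, sorted with cumulative weight:
  x=0 (Southcross, w=300) cum 300
  x=11 (Westmoor, w=90) cum 390
  x=15 (Northgate, w=225) cum 615  ← median
  x=15 (Eastvale, w=225) cum 840
  x=21 (Midtown, w=300) cum 1140
  x=23 (Hillcrest, w=3) cum 1143
⇒ x* = 15
y-coordinate, sorted with cumulative weight:
  y=9 (Northgate, w=225) cum 225
  y=10 (Westmoor, w=90) cum 315
  y=14 (Midtown, w=300) cum 615  ← median
  y=16 (Hillcrest, w=3) cum 618
  y=16 (Southcross, w=300) cum 918
  y=22 (Eastvale, w=225) cum 1143
⇒ y* = 14

(15, 14)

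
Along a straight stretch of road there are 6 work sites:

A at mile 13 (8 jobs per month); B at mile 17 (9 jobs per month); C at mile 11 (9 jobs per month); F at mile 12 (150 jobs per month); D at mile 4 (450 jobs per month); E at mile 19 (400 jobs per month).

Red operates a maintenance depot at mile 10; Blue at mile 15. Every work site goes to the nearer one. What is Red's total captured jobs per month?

609

The indifferent point is the midpoint (10+15)/2 = 12.5; work sites left of it (closer to Red at 10) go to Red, those right go to Blue.
  D at 4 (w=450) → Red
  C at 11 (w=9) → Red
  F at 12 (w=150) → Red
  A at 13 (w=8) → Blue
  B at 17 (w=9) → Blue
  E at 19 (w=400) → Blue
Red captures 609; Blue captures 417.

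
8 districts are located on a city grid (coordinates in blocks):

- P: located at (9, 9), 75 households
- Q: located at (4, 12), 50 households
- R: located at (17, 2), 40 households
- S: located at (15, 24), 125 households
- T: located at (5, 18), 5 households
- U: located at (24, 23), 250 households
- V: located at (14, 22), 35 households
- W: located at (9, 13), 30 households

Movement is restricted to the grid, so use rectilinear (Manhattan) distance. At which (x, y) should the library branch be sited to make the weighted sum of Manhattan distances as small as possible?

Manhattan distance separates: Σwᵢ(|x−xᵢ|+|y−yᵢ|) = Σwᵢ|x−xᵢ| + Σwᵢ|y−yᵢ|, so x and y are optimised independently as 1-D weighted medians.
Total weight W = 610; half = 305.
x-coordinate, sorted with cumulative weight:
  x=4 (Q, w=50) cum 50
  x=5 (T, w=5) cum 55
  x=9 (P, w=75) cum 130
  x=9 (W, w=30) cum 160
  x=14 (V, w=35) cum 195
  x=15 (S, w=125) cum 320  ← median
  x=17 (R, w=40) cum 360
  x=24 (U, w=250) cum 610
⇒ x* = 15
y-coordinate, sorted with cumulative weight:
  y=2 (R, w=40) cum 40
  y=9 (P, w=75) cum 115
  y=12 (Q, w=50) cum 165
  y=13 (W, w=30) cum 195
  y=18 (T, w=5) cum 200
  y=22 (V, w=35) cum 235
  y=23 (U, w=250) cum 485  ← median
  y=24 (S, w=125) cum 610
⇒ y* = 23

(15, 23)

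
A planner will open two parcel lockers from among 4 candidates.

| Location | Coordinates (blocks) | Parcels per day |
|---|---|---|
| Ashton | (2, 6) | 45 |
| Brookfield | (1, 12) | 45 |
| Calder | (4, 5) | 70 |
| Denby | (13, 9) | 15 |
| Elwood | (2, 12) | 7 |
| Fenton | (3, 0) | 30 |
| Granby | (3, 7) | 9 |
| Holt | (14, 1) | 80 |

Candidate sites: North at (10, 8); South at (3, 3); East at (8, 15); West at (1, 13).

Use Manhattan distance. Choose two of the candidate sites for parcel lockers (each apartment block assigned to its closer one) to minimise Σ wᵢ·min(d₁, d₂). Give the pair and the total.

{South, West}, total 1855

Evaluate every pair (each demand assigned to the nearer of the two):
  {South, West}: total = 1855
  {North, South}: total = 2021
  {South, East}: total = 2234
  {North, West}: total = 2511
  {North, East}: total = 3055
  {East, West}: total = 3476
Best pair: {South, West} with total 1855.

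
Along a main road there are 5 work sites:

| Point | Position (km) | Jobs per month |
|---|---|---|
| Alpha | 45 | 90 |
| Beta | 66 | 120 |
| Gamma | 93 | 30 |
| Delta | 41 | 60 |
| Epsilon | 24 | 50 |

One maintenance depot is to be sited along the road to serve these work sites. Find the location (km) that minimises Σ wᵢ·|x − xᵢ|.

x = 45

For a sum of weighted absolute distances on a line, the optimum is the weighted median (not the mean). Total weight W = 350; half-weight = 175.
Sort by position and accumulate weight:
  km 24 (Epsilon, w=50) → cum 50
  km 41 (Delta, w=60) → cum 110
  km 45 (Alpha, w=90) → cum 200  ≥ 175 → median here
  km 66 (Beta, w=120) → cum 320
  km 93 (Gamma, w=30) → cum 350
Optimal location: km 45.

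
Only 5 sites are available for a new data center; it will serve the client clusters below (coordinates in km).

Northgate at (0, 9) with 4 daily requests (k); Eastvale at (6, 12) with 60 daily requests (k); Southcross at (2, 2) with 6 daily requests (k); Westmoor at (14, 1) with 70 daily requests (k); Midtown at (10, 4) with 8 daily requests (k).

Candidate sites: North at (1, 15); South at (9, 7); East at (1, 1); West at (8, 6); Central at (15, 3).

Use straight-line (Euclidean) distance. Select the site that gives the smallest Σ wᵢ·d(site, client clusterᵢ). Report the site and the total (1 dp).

South, total 1010.4 km

Total weighted distance at each candidate:
  North (1, 15): total = 1903.5
  South (9, 7): total = 1010.4
  East (1, 1): total = 1751.6
  West (8, 6): total = 1026.3
  Central (15, 3): total = 1103.8
Minimum is at South with total 1010.4 km.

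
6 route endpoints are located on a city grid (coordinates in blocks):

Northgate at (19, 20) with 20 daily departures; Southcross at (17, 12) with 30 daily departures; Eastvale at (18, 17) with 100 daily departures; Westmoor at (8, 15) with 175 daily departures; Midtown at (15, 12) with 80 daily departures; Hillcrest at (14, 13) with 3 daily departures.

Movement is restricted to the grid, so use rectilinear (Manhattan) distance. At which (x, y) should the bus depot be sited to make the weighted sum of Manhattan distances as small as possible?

Manhattan distance separates: Σwᵢ(|x−xᵢ|+|y−yᵢ|) = Σwᵢ|x−xᵢ| + Σwᵢ|y−yᵢ|, so x and y are optimised independently as 1-D weighted medians.
Total weight W = 408; half = 204.
x-coordinate, sorted with cumulative weight:
  x=8 (Westmoor, w=175) cum 175
  x=14 (Hillcrest, w=3) cum 178
  x=15 (Midtown, w=80) cum 258  ← median
  x=17 (Southcross, w=30) cum 288
  x=18 (Eastvale, w=100) cum 388
  x=19 (Northgate, w=20) cum 408
⇒ x* = 15
y-coordinate, sorted with cumulative weight:
  y=12 (Southcross, w=30) cum 30
  y=12 (Midtown, w=80) cum 110
  y=13 (Hillcrest, w=3) cum 113
  y=15 (Westmoor, w=175) cum 288  ← median
  y=17 (Eastvale, w=100) cum 388
  y=20 (Northgate, w=20) cum 408
⇒ y* = 15

(15, 15)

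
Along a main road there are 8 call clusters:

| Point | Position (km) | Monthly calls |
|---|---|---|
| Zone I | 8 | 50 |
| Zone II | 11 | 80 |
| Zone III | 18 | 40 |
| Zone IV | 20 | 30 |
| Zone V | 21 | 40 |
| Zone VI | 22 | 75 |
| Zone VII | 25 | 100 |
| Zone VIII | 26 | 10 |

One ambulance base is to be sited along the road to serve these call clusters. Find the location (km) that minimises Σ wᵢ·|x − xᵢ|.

For a sum of weighted absolute distances on a line, the optimum is the weighted median (not the mean). Total weight W = 425; half-weight = 212.5.
Sort by position and accumulate weight:
  km 8 (Zone I, w=50) → cum 50
  km 11 (Zone II, w=80) → cum 130
  km 18 (Zone III, w=40) → cum 170
  km 20 (Zone IV, w=30) → cum 200
  km 21 (Zone V, w=40) → cum 240  ≥ 212.5 → median here
  km 22 (Zone VI, w=75) → cum 315
  km 25 (Zone VII, w=100) → cum 415
  km 26 (Zone VIII, w=10) → cum 425
Optimal location: km 21.

x = 21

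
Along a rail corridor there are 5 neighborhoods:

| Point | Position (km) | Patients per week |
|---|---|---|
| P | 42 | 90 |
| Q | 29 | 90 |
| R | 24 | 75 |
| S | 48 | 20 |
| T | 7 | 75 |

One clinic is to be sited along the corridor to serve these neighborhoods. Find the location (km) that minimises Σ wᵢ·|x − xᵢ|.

For a sum of weighted absolute distances on a line, the optimum is the weighted median (not the mean). Total weight W = 350; half-weight = 175.
Sort by position and accumulate weight:
  km 7 (T, w=75) → cum 75
  km 24 (R, w=75) → cum 150
  km 29 (Q, w=90) → cum 240  ≥ 175 → median here
  km 42 (P, w=90) → cum 330
  km 48 (S, w=20) → cum 350
Optimal location: km 29.

x = 29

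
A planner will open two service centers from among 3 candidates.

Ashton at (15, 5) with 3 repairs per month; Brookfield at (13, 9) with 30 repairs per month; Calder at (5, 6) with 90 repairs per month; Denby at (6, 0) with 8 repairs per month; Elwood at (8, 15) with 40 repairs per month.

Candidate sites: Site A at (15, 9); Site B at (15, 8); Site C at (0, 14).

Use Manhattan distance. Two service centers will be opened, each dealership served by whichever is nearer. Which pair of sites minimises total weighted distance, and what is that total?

{Site B, Site C}, total 1675

Evaluate every pair (each demand assigned to the nearer of the two):
  {Site B, Site C}: total = 1675
  {Site A, Site C}: total = 1746
  {Site A, Site B}: total = 1805
Best pair: {Site B, Site C} with total 1675.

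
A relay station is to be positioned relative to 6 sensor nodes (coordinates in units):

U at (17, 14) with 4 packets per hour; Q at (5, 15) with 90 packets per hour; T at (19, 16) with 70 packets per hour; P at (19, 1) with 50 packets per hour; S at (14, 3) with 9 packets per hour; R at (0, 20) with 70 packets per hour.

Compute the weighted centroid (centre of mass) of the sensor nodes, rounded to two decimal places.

The minimiser of Σwᵢ‖p−pᵢ‖² is the weighted centroid p* = (Σwᵢpᵢ)/(Σwᵢ).
Σwᵢ = 293.
Σwᵢxᵢ = 4·17 + 90·5 + 70·19 + 50·19 + 9·14 + 70·0 = 2924.
Σwᵢyᵢ = 4·14 + 90·15 + 70·16 + 50·1 + 9·3 + 70·20 = 4003.
x* = 2924/293 = 9.98, y* = 4003/293 = 13.66.

(9.98, 13.66)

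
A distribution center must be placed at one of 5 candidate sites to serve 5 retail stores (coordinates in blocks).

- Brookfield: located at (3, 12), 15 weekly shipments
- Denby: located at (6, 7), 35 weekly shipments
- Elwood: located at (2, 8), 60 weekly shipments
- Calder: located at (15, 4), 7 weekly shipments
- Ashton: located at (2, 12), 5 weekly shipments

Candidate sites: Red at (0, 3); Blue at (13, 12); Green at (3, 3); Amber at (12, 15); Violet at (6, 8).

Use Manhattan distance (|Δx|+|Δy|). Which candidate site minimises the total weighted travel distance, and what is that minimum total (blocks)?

Violet, total 511 blocks

Total weighted distance at each candidate:
  Red (0, 3): total = 1117
  Blue (13, 12): total = 1595
  Green (3, 3): total = 881
  Amber (12, 15): total = 1853
  Violet (6, 8): total = 511
Minimum is at Violet with total 511 blocks.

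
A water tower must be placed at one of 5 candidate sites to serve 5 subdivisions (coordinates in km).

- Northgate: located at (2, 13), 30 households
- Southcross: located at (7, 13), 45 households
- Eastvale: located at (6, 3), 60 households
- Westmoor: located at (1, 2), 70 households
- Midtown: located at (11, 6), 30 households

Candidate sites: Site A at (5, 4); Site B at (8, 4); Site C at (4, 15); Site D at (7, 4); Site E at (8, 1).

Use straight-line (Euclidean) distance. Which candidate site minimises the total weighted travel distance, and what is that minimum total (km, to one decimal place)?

Site A, total 1287.1 km

Total weighted distance at each candidate:
  Site A (5, 4): total = 1287.1
  Site B (8, 4): total = 1483.9
  Site C (4, 15): total = 2253.0
  Site D (7, 4): total = 1375.6
  Site E (8, 1): total = 1784.0
Minimum is at Site A with total 1287.1 km.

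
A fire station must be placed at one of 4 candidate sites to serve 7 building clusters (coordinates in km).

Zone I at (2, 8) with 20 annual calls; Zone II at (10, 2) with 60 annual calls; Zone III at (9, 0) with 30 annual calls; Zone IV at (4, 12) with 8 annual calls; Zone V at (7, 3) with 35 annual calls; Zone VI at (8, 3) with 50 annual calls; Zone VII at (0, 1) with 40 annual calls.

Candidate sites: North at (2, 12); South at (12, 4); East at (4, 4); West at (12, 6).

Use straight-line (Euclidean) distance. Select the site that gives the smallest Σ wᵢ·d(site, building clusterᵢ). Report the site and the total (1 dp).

East, total 1241.8 km

Total weighted distance at each candidate:
  North (2, 12): total = 2629.5
  South (12, 4): total = 1505.0
  East (4, 4): total = 1241.8
  West (12, 6): total = 1727.6
Minimum is at East with total 1241.8 km.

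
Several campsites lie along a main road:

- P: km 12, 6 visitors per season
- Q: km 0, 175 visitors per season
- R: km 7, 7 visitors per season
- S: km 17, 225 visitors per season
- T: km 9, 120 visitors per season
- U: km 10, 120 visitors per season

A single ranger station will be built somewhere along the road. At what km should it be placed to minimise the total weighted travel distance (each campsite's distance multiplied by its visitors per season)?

x = 10

For a sum of weighted absolute distances on a line, the optimum is the weighted median (not the mean). Total weight W = 653; half-weight = 326.5.
Sort by position and accumulate weight:
  km 0 (Q, w=175) → cum 175
  km 7 (R, w=7) → cum 182
  km 9 (T, w=120) → cum 302
  km 10 (U, w=120) → cum 422  ≥ 326.5 → median here
  km 12 (P, w=6) → cum 428
  km 17 (S, w=225) → cum 653
Optimal location: km 10.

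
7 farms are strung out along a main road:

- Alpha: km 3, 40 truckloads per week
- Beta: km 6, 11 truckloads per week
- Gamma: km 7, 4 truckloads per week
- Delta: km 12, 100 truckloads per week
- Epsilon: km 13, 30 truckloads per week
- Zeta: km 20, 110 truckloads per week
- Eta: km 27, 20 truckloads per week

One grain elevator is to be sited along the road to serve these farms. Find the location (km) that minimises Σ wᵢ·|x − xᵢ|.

x = 13

For a sum of weighted absolute distances on a line, the optimum is the weighted median (not the mean). Total weight W = 315; half-weight = 157.5.
Sort by position and accumulate weight:
  km 3 (Alpha, w=40) → cum 40
  km 6 (Beta, w=11) → cum 51
  km 7 (Gamma, w=4) → cum 55
  km 12 (Delta, w=100) → cum 155
  km 13 (Epsilon, w=30) → cum 185  ≥ 157.5 → median here
  km 20 (Zeta, w=110) → cum 295
  km 27 (Eta, w=20) → cum 315
Optimal location: km 13.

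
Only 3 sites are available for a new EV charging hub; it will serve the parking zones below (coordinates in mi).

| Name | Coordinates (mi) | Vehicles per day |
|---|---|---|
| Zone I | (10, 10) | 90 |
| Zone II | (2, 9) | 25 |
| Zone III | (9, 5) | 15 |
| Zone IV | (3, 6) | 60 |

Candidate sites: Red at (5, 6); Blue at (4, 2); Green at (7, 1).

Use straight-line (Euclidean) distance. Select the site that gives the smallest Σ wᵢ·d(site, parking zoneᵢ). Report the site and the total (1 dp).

Total weighted distance at each candidate:
  Red (5, 6): total = 864.2
  Blue (4, 2): total = 1416.9
  Green (7, 1): total = 1540.9
Minimum is at Red with total 864.2 mi.

Red, total 864.2 mi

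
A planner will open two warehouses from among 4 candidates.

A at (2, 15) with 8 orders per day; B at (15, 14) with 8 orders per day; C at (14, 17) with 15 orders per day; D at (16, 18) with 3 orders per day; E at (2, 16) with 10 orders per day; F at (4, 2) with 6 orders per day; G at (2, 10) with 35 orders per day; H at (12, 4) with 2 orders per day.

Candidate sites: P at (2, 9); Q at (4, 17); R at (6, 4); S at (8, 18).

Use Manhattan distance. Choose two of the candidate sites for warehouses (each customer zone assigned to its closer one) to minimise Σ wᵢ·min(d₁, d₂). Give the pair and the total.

Evaluate every pair (each demand assigned to the nearer of the two):
  {P, S}: total = 454
  {P, Q}: total = 482
  {P, R}: total = 702
  {Q, R}: total = 714
  {Q, S}: total = 720
  {R, S}: total = 755
Best pair: {P, S} with total 454.

{P, S}, total 454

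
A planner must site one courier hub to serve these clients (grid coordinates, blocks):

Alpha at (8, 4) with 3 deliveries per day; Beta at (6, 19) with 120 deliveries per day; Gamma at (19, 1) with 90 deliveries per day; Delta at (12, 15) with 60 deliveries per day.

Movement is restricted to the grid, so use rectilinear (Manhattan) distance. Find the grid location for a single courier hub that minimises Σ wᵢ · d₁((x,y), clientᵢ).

Manhattan distance separates: Σwᵢ(|x−xᵢ|+|y−yᵢ|) = Σwᵢ|x−xᵢ| + Σwᵢ|y−yᵢ|, so x and y are optimised independently as 1-D weighted medians.
Total weight W = 273; half = 136.5.
x-coordinate, sorted with cumulative weight:
  x=6 (Beta, w=120) cum 120
  x=8 (Alpha, w=3) cum 123
  x=12 (Delta, w=60) cum 183  ← median
  x=19 (Gamma, w=90) cum 273
⇒ x* = 12
y-coordinate, sorted with cumulative weight:
  y=1 (Gamma, w=90) cum 90
  y=4 (Alpha, w=3) cum 93
  y=15 (Delta, w=60) cum 153  ← median
  y=19 (Beta, w=120) cum 273
⇒ y* = 15

(12, 15)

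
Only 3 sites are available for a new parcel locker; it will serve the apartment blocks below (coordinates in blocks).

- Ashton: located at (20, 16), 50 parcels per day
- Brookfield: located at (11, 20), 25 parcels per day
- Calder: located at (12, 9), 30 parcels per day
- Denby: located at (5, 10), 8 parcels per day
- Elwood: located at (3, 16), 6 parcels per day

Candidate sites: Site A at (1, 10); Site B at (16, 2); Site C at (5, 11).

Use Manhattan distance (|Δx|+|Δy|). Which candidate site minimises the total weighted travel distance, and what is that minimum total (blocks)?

Site C, total 1695 blocks

Total weighted distance at each candidate:
  Site A (1, 10): total = 2190
  Site B (16, 2): total = 2119
  Site C (5, 11): total = 1695
Minimum is at Site C with total 1695 blocks.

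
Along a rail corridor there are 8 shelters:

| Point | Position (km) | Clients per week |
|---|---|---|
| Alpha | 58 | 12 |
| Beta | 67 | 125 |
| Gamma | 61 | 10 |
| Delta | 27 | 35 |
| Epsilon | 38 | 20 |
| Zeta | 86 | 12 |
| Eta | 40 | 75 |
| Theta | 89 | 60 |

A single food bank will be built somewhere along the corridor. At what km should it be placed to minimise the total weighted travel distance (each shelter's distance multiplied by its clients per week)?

For a sum of weighted absolute distances on a line, the optimum is the weighted median (not the mean). Total weight W = 349; half-weight = 174.5.
Sort by position and accumulate weight:
  km 27 (Delta, w=35) → cum 35
  km 38 (Epsilon, w=20) → cum 55
  km 40 (Eta, w=75) → cum 130
  km 58 (Alpha, w=12) → cum 142
  km 61 (Gamma, w=10) → cum 152
  km 67 (Beta, w=125) → cum 277  ≥ 174.5 → median here
  km 86 (Zeta, w=12) → cum 289
  km 89 (Theta, w=60) → cum 349
Optimal location: km 67.

x = 67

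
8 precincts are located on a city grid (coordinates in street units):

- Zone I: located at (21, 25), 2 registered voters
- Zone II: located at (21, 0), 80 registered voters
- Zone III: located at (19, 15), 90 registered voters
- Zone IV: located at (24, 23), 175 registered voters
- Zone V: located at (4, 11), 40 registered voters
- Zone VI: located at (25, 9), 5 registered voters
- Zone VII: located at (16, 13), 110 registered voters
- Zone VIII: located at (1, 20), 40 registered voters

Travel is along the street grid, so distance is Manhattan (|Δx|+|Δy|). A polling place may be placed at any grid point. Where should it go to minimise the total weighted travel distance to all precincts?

(19, 15)

Manhattan distance separates: Σwᵢ(|x−xᵢ|+|y−yᵢ|) = Σwᵢ|x−xᵢ| + Σwᵢ|y−yᵢ|, so x and y are optimised independently as 1-D weighted medians.
Total weight W = 542; half = 271.
x-coordinate, sorted with cumulative weight:
  x=1 (Zone VIII, w=40) cum 40
  x=4 (Zone V, w=40) cum 80
  x=16 (Zone VII, w=110) cum 190
  x=19 (Zone III, w=90) cum 280  ← median
  x=21 (Zone I, w=2) cum 282
  x=21 (Zone II, w=80) cum 362
  x=24 (Zone IV, w=175) cum 537
  x=25 (Zone VI, w=5) cum 542
⇒ x* = 19
y-coordinate, sorted with cumulative weight:
  y=0 (Zone II, w=80) cum 80
  y=9 (Zone VI, w=5) cum 85
  y=11 (Zone V, w=40) cum 125
  y=13 (Zone VII, w=110) cum 235
  y=15 (Zone III, w=90) cum 325  ← median
  y=20 (Zone VIII, w=40) cum 365
  y=23 (Zone IV, w=175) cum 540
  y=25 (Zone I, w=2) cum 542
⇒ y* = 15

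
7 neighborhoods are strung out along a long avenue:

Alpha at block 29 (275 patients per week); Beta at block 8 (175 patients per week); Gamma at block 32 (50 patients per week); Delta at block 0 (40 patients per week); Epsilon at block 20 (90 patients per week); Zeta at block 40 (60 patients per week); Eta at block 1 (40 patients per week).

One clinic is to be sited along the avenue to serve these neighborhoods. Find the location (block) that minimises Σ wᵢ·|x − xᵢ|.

x = 29

For a sum of weighted absolute distances on a line, the optimum is the weighted median (not the mean). Total weight W = 730; half-weight = 365.
Sort by position and accumulate weight:
  block 0 (Delta, w=40) → cum 40
  block 1 (Eta, w=40) → cum 80
  block 8 (Beta, w=175) → cum 255
  block 20 (Epsilon, w=90) → cum 345
  block 29 (Alpha, w=275) → cum 620  ≥ 365 → median here
  block 32 (Gamma, w=50) → cum 670
  block 40 (Zeta, w=60) → cum 730
Optimal location: block 29.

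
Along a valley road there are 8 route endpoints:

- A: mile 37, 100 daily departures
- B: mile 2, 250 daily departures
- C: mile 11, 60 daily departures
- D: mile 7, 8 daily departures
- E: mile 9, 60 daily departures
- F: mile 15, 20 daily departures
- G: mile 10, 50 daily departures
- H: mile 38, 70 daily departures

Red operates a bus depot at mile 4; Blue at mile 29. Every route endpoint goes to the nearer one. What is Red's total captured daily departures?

The indifferent point is the midpoint (4+29)/2 = 16.5; route endpoints left of it (closer to Red at 4) go to Red, those right go to Blue.
  B at 2 (w=250) → Red
  D at 7 (w=8) → Red
  E at 9 (w=60) → Red
  G at 10 (w=50) → Red
  C at 11 (w=60) → Red
  F at 15 (w=20) → Red
  A at 37 (w=100) → Blue
  H at 38 (w=70) → Blue
Red captures 448; Blue captures 170.

448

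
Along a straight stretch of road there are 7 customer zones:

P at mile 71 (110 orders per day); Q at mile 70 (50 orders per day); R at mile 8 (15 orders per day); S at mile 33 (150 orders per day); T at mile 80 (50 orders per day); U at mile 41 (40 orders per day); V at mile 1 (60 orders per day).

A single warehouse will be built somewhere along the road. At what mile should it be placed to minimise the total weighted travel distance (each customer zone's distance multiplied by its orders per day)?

x = 41

For a sum of weighted absolute distances on a line, the optimum is the weighted median (not the mean). Total weight W = 475; half-weight = 237.5.
Sort by position and accumulate weight:
  mile 1 (V, w=60) → cum 60
  mile 8 (R, w=15) → cum 75
  mile 33 (S, w=150) → cum 225
  mile 41 (U, w=40) → cum 265  ≥ 237.5 → median here
  mile 70 (Q, w=50) → cum 315
  mile 71 (P, w=110) → cum 425
  mile 80 (T, w=50) → cum 475
Optimal location: mile 41.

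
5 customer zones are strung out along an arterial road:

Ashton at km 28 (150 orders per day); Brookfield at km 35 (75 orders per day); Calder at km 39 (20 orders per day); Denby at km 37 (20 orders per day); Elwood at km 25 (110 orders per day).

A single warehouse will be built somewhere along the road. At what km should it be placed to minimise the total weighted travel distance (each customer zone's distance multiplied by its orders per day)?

For a sum of weighted absolute distances on a line, the optimum is the weighted median (not the mean). Total weight W = 375; half-weight = 187.5.
Sort by position and accumulate weight:
  km 25 (Elwood, w=110) → cum 110
  km 28 (Ashton, w=150) → cum 260  ≥ 187.5 → median here
  km 35 (Brookfield, w=75) → cum 335
  km 37 (Denby, w=20) → cum 355
  km 39 (Calder, w=20) → cum 375
Optimal location: km 28.

x = 28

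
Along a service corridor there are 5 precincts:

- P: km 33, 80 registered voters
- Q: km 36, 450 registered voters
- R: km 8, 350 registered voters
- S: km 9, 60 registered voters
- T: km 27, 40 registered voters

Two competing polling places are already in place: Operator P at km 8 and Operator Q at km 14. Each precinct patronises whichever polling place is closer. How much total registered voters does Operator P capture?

410

The indifferent point is the midpoint (8+14)/2 = 11; precincts left of it (closer to Operator P at 8) go to Operator P, those right go to Operator Q.
  R at 8 (w=350) → Operator P
  S at 9 (w=60) → Operator P
  T at 27 (w=40) → Operator Q
  P at 33 (w=80) → Operator Q
  Q at 36 (w=450) → Operator Q
Operator P captures 410; Operator Q captures 570.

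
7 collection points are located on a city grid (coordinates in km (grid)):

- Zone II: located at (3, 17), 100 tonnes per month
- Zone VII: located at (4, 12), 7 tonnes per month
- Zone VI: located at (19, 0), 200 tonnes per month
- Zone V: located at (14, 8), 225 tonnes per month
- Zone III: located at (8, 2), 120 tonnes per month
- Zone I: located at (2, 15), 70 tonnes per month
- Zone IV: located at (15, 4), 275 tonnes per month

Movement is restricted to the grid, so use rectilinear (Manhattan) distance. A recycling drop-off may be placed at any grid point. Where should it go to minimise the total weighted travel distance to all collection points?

(14, 4)

Manhattan distance separates: Σwᵢ(|x−xᵢ|+|y−yᵢ|) = Σwᵢ|x−xᵢ| + Σwᵢ|y−yᵢ|, so x and y are optimised independently as 1-D weighted medians.
Total weight W = 997; half = 498.5.
x-coordinate, sorted with cumulative weight:
  x=2 (Zone I, w=70) cum 70
  x=3 (Zone II, w=100) cum 170
  x=4 (Zone VII, w=7) cum 177
  x=8 (Zone III, w=120) cum 297
  x=14 (Zone V, w=225) cum 522  ← median
  x=15 (Zone IV, w=275) cum 797
  x=19 (Zone VI, w=200) cum 997
⇒ x* = 14
y-coordinate, sorted with cumulative weight:
  y=0 (Zone VI, w=200) cum 200
  y=2 (Zone III, w=120) cum 320
  y=4 (Zone IV, w=275) cum 595  ← median
  y=8 (Zone V, w=225) cum 820
  y=12 (Zone VII, w=7) cum 827
  y=15 (Zone I, w=70) cum 897
  y=17 (Zone II, w=100) cum 997
⇒ y* = 4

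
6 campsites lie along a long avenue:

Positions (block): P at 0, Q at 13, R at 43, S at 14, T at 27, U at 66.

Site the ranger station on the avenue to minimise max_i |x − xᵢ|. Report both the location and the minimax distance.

The 1-center on a line is the midpoint of the two extreme points: leftmost at 0, rightmost at 66.
Optimal location = (0 + 66)/2 = 33; maximum distance = (66 − 0)/2 = 33.

location 33, max distance 33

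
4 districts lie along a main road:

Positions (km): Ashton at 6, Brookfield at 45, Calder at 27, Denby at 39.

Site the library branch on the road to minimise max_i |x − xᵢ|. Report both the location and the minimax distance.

The 1-center on a line is the midpoint of the two extreme points: leftmost at 6, rightmost at 45.
Optimal location = (6 + 45)/2 = 25.5; maximum distance = (45 − 6)/2 = 19.5.

location 25.5, max distance 19.5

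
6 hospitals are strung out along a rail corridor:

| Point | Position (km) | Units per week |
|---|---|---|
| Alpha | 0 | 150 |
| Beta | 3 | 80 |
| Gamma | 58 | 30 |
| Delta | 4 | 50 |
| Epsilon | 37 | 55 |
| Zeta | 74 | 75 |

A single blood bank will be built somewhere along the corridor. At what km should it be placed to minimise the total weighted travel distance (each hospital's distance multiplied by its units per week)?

x = 3

For a sum of weighted absolute distances on a line, the optimum is the weighted median (not the mean). Total weight W = 440; half-weight = 220.
Sort by position and accumulate weight:
  km 0 (Alpha, w=150) → cum 150
  km 3 (Beta, w=80) → cum 230  ≥ 220 → median here
  km 4 (Delta, w=50) → cum 280
  km 37 (Epsilon, w=55) → cum 335
  km 58 (Gamma, w=30) → cum 365
  km 74 (Zeta, w=75) → cum 440
Optimal location: km 3.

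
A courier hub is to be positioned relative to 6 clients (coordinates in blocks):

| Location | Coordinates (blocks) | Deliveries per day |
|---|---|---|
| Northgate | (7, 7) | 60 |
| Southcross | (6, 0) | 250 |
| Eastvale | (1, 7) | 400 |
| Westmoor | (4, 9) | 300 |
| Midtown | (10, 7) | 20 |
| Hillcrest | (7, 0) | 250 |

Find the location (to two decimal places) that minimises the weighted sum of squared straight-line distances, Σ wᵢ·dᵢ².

The minimiser of Σwᵢ‖p−pᵢ‖² is the weighted centroid p* = (Σwᵢpᵢ)/(Σwᵢ).
Σwᵢ = 1280.
Σwᵢxᵢ = 60·7 + 250·6 + 400·1 + 300·4 + 20·10 + 250·7 = 5470.
Σwᵢyᵢ = 60·7 + 250·0 + 400·7 + 300·9 + 20·7 + 250·0 = 6060.
x* = 5470/1280 = 4.27, y* = 6060/1280 = 4.73.

(4.27, 4.73)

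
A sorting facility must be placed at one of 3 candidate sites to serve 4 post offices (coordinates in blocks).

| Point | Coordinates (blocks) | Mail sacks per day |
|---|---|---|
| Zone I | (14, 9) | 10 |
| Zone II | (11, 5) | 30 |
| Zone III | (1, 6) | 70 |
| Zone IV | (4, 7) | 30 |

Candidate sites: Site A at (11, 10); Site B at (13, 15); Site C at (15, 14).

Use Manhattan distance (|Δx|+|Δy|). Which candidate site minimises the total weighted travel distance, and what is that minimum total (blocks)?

Site A, total 1470 blocks

Total weighted distance at each candidate:
  Site A (11, 10): total = 1470
  Site B (13, 15): total = 2410
  Site C (15, 14): total = 2530
Minimum is at Site A with total 1470 blocks.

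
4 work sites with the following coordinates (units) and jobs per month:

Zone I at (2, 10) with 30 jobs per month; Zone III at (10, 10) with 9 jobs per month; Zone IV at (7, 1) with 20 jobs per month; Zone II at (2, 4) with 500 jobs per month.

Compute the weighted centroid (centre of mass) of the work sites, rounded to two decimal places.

The minimiser of Σwᵢ‖p−pᵢ‖² is the weighted centroid p* = (Σwᵢpᵢ)/(Σwᵢ).
Σwᵢ = 559.
Σwᵢxᵢ = 30·2 + 9·10 + 20·7 + 500·2 = 1290.
Σwᵢyᵢ = 30·10 + 9·10 + 20·1 + 500·4 = 2410.
x* = 1290/559 = 2.31, y* = 2410/559 = 4.31.

(2.31, 4.31)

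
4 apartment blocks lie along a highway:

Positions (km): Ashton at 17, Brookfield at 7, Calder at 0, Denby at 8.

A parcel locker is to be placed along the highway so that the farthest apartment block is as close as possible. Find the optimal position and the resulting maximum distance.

location 8.5, max distance 8.5

The 1-center on a line is the midpoint of the two extreme points: leftmost at 0, rightmost at 17.
Optimal location = (0 + 17)/2 = 8.5; maximum distance = (17 − 0)/2 = 8.5.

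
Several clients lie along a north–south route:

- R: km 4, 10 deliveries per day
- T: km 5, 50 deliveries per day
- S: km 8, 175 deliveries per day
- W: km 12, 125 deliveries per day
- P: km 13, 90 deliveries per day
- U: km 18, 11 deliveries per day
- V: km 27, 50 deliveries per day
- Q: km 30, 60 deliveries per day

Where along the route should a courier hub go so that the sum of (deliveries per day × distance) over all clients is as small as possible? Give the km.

For a sum of weighted absolute distances on a line, the optimum is the weighted median (not the mean). Total weight W = 571; half-weight = 285.5.
Sort by position and accumulate weight:
  km 4 (R, w=10) → cum 10
  km 5 (T, w=50) → cum 60
  km 8 (S, w=175) → cum 235
  km 12 (W, w=125) → cum 360  ≥ 285.5 → median here
  km 13 (P, w=90) → cum 450
  km 18 (U, w=11) → cum 461
  km 27 (V, w=50) → cum 511
  km 30 (Q, w=60) → cum 571
Optimal location: km 12.

x = 12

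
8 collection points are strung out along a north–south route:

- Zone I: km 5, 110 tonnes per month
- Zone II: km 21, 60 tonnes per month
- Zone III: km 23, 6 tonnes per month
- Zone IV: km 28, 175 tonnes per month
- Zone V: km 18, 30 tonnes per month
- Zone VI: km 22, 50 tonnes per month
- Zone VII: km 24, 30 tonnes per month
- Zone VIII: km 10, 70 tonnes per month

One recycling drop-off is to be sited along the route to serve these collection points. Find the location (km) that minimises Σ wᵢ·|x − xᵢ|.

x = 21

For a sum of weighted absolute distances on a line, the optimum is the weighted median (not the mean). Total weight W = 531; half-weight = 265.5.
Sort by position and accumulate weight:
  km 5 (Zone I, w=110) → cum 110
  km 10 (Zone VIII, w=70) → cum 180
  km 18 (Zone V, w=30) → cum 210
  km 21 (Zone II, w=60) → cum 270  ≥ 265.5 → median here
  km 22 (Zone VI, w=50) → cum 320
  km 23 (Zone III, w=6) → cum 326
  km 24 (Zone VII, w=30) → cum 356
  km 28 (Zone IV, w=175) → cum 531
Optimal location: km 21.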